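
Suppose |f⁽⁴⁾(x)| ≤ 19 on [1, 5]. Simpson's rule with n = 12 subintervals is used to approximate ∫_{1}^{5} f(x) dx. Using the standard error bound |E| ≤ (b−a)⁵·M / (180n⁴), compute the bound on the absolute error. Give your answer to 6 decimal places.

0.005213

|E| ≤ (4)⁵·19 / (180·12⁴) = 19456/3732480 = 0.005213.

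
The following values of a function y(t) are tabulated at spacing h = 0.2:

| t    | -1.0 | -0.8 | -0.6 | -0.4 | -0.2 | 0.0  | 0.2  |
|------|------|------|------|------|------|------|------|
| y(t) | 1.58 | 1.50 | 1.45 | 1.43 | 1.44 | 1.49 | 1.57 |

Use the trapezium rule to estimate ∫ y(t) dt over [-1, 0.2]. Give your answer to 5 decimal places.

h = 0.2, n = 6.
(h/2)·[y₀ + 2y₁ + 2y₂ + 2y₃ + 2y₄ + 2y₅ + y₆] = 0.1·(17.77) = 1.77700.

1.77700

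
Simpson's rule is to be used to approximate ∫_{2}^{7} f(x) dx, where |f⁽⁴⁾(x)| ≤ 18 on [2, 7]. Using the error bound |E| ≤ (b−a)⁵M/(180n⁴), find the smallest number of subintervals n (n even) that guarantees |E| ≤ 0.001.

24

Need 56250/(180n⁴) ≤ 0.001.
n⁴ ≥ 56250/(180·0.001) = 312500 ⇒ n ≥ 23.6435, so the smallest even n is 24. (n must be even for Simpson's rule.)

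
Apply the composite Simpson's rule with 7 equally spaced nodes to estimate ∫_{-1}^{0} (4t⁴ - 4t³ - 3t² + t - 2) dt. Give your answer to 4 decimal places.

-1.6996

h = (0 − (-1))/6 = 0.166667.
Nodes t₀,…,t₆ = -1, -0.833333, -0.666667, -0.5, -0.333333, -0.166667, 0.
f(t) = 4t⁴ - 4t³ - 3t² + t - 2: f₀=2, f₁=-0.672840, f₂=-2.024691, f₃=-2.5, f₄=-2.469136, f₅=-2.228395, f₆=-2.
(h/3)·[f₀ + 4f₁ + 2f₂ + 4f₃ + 2f₄ + 4f₅ + f₆] = 0.055556·(-30.592593) = -1.6996.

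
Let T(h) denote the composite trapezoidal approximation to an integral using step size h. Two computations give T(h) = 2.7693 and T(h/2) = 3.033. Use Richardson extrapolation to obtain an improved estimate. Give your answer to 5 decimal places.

3.12090

R = (4·T(h/2) − T(h)) / 3 = (4·3.033 − 2.7693)/3 = (9.3627)/3 = 3.12090.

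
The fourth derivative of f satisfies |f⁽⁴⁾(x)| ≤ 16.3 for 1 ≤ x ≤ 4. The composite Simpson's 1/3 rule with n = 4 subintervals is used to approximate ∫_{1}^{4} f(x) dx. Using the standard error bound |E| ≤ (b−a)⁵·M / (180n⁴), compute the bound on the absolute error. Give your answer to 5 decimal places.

|E| ≤ (3)⁵·16.3 / (180·4⁴) = 3960.9/46080 = 0.08596.

0.08596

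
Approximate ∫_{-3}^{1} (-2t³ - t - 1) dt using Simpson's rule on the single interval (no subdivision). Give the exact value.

S = (b−a)/6 · [f(-3) + 4f(-1) + f(1)] = 0.666667·[56 + 4·2 + (-4)] = 40.

40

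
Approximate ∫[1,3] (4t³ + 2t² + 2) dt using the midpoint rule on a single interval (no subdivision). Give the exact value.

M = (b−a)·f(2) = 2·(42) = 84.

84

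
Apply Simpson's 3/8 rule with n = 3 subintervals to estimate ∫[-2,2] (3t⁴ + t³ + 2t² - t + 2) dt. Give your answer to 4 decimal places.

h = (2 − (-2))/3 = 1.333333.
Nodes t₀,…,t₃ = -2, -0.666667, 0.666667, 2.
f(t) = 3t⁴ + t³ + 2t² - t + 2: f₀=52, f₁=3.851852, f₂=3.111111, f₃=64.
(3h/8)·[f₀ + 3f₁ + 3f₂ + f₃] = 0.5·(136.888889) = 68.4444.

68.4444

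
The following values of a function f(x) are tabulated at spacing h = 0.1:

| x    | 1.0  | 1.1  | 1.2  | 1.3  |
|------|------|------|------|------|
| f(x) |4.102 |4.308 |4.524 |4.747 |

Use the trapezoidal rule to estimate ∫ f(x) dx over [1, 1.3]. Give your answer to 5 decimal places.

1.32565

h = 0.1, n = 3.
(h/2)·[y₀ + 2y₁ + 2y₂ + y₃] = 0.05·(26.513) = 1.32565.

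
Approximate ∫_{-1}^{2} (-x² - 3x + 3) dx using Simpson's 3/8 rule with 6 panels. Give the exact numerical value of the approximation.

1.5

h = (2 − (-1))/6 = 0.5.
Nodes x₀,…,x₆ = -1, -0.5, 0, 0.5, 1, 1.5, 2.
f(x) = -x² - 3x + 3: f₀=5, f₁=4.25, f₂=3, f₃=1.25, f₄=-1, f₅=-3.75, f₆=-7.
(3h/8)·[f₀ + 3f₁ + 3f₂ + 2f₃ + 3f₄ + 3f₅ + f₆] = 0.1875·(8) = 1.5.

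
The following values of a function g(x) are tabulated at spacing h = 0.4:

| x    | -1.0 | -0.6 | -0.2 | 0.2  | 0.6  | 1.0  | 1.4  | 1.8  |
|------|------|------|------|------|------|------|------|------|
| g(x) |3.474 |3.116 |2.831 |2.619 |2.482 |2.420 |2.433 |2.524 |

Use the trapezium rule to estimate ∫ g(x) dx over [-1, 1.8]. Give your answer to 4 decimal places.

7.5600

h = 0.4, n = 7.
(h/2)·[y₀ + 2y₁ + 2y₂ + 2y₃ + 2y₄ + 2y₅ + 2y₆ + y₇] = 0.2·(37.800) = 7.5600.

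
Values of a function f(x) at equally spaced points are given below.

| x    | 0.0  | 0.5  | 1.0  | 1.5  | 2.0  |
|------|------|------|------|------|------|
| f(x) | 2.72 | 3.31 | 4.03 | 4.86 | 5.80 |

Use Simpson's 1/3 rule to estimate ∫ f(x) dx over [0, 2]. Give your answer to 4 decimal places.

8.2100

h = 0.5, n = 4.
(h/3)·[y₀ + 4y₁ + 2y₂ + 4y₃ + y₄] = 0.166667·(49.26) = 8.2100.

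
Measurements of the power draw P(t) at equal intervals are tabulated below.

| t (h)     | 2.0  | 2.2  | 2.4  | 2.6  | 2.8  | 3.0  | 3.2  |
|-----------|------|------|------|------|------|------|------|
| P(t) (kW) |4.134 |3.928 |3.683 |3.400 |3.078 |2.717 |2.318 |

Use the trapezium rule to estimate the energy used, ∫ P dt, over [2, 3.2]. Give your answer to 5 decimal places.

h = 0.2, n = 6.
(h/2)·[y₀ + 2y₁ + 2y₂ + 2y₃ + 2y₄ + 2y₅ + y₆] = 0.1·(40.064) = 4.00640.

4.00640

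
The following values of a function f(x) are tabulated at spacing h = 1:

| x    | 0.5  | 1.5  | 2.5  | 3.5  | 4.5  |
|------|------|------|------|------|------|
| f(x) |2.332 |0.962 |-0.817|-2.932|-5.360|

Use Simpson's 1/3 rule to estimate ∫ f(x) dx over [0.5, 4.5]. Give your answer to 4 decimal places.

h = 1, n = 4.
(h/3)·[y₀ + 4y₁ + 2y₂ + 4y₃ + y₄] = 0.333333·(-12.542) = -4.1807.

-4.1807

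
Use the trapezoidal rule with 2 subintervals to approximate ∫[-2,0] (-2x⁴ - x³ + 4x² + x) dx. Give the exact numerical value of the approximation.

h = (0 − (-2))/2 = 1.
Nodes x₀,…,x₂ = -2, -1, 0.
f(x) = -2x⁴ - x³ + 4x² + x: f₀=-10, f₁=2, f₂=0.
(h/2)·[f₀ + 2f₁ + f₂] = 0.5·(-6) = -3.

-3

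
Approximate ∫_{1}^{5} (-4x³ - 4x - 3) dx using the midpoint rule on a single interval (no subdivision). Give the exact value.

-492

M = (b−a)·f(3) = 4·(-123) = -492.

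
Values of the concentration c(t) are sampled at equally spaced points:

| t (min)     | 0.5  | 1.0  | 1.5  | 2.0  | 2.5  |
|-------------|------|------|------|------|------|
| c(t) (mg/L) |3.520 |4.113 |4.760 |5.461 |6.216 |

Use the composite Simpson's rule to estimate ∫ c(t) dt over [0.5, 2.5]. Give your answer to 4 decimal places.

9.5920

h = 0.5, n = 4.
(h/3)·[y₀ + 4y₁ + 2y₂ + 4y₃ + y₄] = 0.166667·(57.552) = 9.5920.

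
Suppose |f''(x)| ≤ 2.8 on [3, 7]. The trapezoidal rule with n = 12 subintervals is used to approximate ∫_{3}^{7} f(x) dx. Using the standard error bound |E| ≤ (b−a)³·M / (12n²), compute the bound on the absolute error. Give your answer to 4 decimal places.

0.1037

|E| ≤ (4)³·2.8 / (12·12²) = 179.2/1728 = 0.1037.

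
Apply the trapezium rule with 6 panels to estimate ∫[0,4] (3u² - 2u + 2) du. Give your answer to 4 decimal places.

56.8889

h = (4 − 0)/6 = 0.666667.
Nodes u₀,…,u₆ = 0, 0.666667, 1.333333, 2, 2.666667, 3.333333, 4.
f(u) = 3u² - 2u + 2: f₀=2, f₁=2, f₂=4.666667, f₃=10, f₄=18, f₅=28.666667, f₆=42.
(h/2)·[f₀ + 2f₁ + 2f₂ + 2f₃ + 2f₄ + 2f₅ + f₆] = 0.333333·(170.666667) = 56.8889.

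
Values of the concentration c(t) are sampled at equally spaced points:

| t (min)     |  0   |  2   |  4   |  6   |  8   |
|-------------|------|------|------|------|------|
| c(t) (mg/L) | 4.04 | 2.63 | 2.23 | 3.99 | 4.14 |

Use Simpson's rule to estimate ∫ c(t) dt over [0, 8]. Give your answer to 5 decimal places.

26.08000

h = 2, n = 4.
(h/3)·[y₀ + 4y₁ + 2y₂ + 4y₃ + y₄] = 0.666667·(39.12) = 26.08000.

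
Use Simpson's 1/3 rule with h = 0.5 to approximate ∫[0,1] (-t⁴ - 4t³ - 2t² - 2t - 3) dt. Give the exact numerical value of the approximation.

h = (1 − 0)/2 = 0.5.
Nodes t₀,…,t₂ = 0, 0.5, 1.
f(t) = -t⁴ - 4t³ - 2t² - 2t - 3: f₀=-3, f₁=-5.0625, f₂=-12.
(h/3)·[f₀ + 4f₁ + f₂] = 0.166667·(-35.25) = -5.875.

-5.875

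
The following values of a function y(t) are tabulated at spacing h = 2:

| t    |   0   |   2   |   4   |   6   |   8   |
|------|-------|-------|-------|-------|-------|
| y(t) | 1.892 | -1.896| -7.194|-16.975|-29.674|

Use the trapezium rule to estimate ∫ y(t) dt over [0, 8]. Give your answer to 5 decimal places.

h = 2, n = 4.
(h/2)·[y₀ + 2y₁ + 2y₂ + 2y₃ + y₄] = 1·(-79.912) = -79.91200.

-79.91200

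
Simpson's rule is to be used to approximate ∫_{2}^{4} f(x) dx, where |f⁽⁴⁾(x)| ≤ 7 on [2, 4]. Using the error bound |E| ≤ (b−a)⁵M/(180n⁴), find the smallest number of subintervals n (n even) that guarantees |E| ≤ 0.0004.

Need 224/(180n⁴) ≤ 0.0004.
n⁴ ≥ 224/(180·0.0004) = 3111.11 ⇒ n ≥ 7.4684, so the smallest even n is 8. (n must be even for Simpson's rule.)

8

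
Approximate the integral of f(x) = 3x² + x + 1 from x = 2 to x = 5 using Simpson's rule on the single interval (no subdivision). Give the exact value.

130.5

S = (b−a)/6 · [f(2) + 4f(3.5) + f(5)] = 0.5·[15 + 4·41.25 + 81] = 130.5.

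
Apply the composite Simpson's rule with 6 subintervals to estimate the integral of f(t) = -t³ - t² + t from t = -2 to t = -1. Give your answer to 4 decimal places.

h = (-1 − (-2))/6 = 0.166667.
Nodes t₀,…,t₆ = -2, -1.833333, -1.666667, -1.5, -1.333333, -1.166667, -1.
f(t) = -t³ - t² + t: f₀=2, f₁=0.967593, f₂=0.185185, f₃=-0.375, f₄=-0.740741, f₅=-0.939815, f₆=-1.
(h/3)·[f₀ + 4f₁ + 2f₂ + 4f₃ + 2f₄ + 4f₅ + f₆] = 0.055556·(-1.5) = -0.0833.

-0.0833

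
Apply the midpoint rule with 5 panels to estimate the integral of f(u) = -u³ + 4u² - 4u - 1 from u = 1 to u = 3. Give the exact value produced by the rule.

-3.28

h = (3 − 1)/5 = 0.4.
Midpoints m₁,…,m₅ = 1.2, 1.6, 2, 2.4, 2.8.
f(m₁)=-1.768, f(m₂)=-1.256, f(m₃)=-1, f(m₄)=-1.384, f(m₅)=-2.792.
h·[f(m₁) + f(m₂) + f(m₃) + f(m₄) + f(m₅)] = 0.4·(-8.2) = -3.28.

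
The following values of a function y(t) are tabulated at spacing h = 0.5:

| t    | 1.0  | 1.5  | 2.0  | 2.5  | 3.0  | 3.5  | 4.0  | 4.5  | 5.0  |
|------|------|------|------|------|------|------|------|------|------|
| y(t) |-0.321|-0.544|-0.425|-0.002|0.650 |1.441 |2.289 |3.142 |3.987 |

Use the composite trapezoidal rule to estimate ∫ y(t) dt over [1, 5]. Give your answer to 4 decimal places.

4.1920

h = 0.5, n = 8.
(h/2)·[y₀ + 2y₁ + 2y₂ + 2y₃ + 2y₄ + 2y₅ + 2y₆ + 2y₇ + y₈] = 0.25·(16.768) = 4.1920.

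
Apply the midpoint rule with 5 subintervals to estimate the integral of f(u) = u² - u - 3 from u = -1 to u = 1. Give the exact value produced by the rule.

h = (1 − (-1))/5 = 0.4.
Midpoints m₁,…,m₅ = -0.8, -0.4, 0, 0.4, 0.8.
f(m₁)=-1.56, f(m₂)=-2.44, f(m₃)=-3, f(m₄)=-3.24, f(m₅)=-3.16.
h·[f(m₁) + f(m₂) + f(m₃) + f(m₄) + f(m₅)] = 0.4·(-13.4) = -5.36.

-5.36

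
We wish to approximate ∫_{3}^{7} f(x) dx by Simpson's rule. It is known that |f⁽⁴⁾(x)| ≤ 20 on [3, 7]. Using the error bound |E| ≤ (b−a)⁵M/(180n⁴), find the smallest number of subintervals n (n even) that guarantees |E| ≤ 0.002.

16

Need 20480/(180n⁴) ≤ 0.002.
n⁴ ≥ 20480/(180·0.002) = 56888.9 ⇒ n ≥ 15.4439, so the smallest even n is 16. (n must be even for Simpson's rule.)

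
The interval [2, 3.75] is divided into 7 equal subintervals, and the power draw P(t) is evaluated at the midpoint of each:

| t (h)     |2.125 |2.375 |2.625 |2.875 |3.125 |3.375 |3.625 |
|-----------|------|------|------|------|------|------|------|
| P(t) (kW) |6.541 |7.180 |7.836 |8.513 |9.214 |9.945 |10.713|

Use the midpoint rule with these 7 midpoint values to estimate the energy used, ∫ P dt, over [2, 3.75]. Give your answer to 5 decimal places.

14.98550

h = 0.25, n = 7.
h·[y(m₁) + y(m₂) + y(m₃) + y(m₄) + y(m₅) + y(m₆) + y(m₇)] = 0.25·(59.942) = 14.98550.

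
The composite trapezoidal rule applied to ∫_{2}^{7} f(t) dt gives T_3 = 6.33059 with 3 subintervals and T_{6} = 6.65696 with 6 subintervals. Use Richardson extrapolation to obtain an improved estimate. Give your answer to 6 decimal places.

R = (4·T_{6} − T_3) / 3 = (4·6.65696 − 6.33059)/3 = (20.29725)/3 = 6.765750.

6.765750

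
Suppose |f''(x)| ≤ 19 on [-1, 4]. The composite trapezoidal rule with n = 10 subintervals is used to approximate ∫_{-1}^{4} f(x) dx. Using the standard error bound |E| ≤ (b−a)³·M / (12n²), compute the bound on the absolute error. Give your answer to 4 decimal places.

1.9792

|E| ≤ (5)³·19 / (12·10²) = 2375/1200 = 1.9792.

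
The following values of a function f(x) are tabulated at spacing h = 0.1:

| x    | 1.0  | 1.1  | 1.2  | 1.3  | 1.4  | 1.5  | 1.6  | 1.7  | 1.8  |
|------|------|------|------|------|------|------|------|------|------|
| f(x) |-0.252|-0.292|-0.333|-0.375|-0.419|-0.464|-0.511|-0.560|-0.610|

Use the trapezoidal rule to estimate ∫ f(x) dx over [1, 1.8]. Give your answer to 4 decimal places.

-0.3385

h = 0.1, n = 8.
(h/2)·[y₀ + 2y₁ + 2y₂ + 2y₃ + 2y₄ + 2y₅ + 2y₆ + 2y₇ + y₈] = 0.05·(-6.770) = -0.3385.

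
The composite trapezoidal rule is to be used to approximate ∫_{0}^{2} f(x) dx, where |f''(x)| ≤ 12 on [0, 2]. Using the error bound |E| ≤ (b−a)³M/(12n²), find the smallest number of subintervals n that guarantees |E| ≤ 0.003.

Need 96/(12n²) ≤ 0.003.
n² ≥ 96/(12·0.003) = 2666.67 ⇒ n ≥ 51.6398, so the smallest n is 52.

52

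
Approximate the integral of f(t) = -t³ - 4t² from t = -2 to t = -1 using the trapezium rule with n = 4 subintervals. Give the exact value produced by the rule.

-5.578125

h = (-1 − (-2))/4 = 0.25.
Nodes t₀,…,t₄ = -2, -1.75, -1.5, -1.25, -1.
f(t) = -t³ - 4t²: f₀=-8, f₁=-6.890625, f₂=-5.625, f₃=-4.296875, f₄=-3.
(h/2)·[f₀ + 2f₁ + 2f₂ + 2f₃ + f₄] = 0.125·(-44.625) = -5.578125.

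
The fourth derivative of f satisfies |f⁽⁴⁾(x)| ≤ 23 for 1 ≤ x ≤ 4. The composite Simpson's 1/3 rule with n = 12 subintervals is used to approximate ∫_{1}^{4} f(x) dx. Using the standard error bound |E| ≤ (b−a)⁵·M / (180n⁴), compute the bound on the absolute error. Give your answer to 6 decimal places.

|E| ≤ (3)⁵·23 / (180·12⁴) = 5589/3732480 = 0.001497.

0.001497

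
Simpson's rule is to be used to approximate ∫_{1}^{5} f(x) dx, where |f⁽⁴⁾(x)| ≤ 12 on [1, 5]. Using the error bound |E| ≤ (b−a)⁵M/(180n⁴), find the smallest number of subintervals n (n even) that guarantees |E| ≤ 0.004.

12

Need 12288/(180n⁴) ≤ 0.004.
n⁴ ≥ 12288/(180·0.004) = 17066.7 ⇒ n ≥ 11.4298, so the smallest even n is 12. (n must be even for Simpson's rule.)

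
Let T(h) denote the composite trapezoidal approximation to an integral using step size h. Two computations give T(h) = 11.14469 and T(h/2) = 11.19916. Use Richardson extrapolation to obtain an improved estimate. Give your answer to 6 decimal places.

11.217317

R = (4·T(h/2) − T(h)) / 3 = (4·11.19916 − 11.14469)/3 = (33.65195)/3 = 11.217317.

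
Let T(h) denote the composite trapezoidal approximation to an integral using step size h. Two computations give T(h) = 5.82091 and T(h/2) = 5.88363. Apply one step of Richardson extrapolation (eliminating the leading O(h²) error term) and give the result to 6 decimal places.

R = (4·T(h/2) − T(h)) / 3 = (4·5.88363 − 5.82091)/3 = (17.71361)/3 = 5.904537.

5.904537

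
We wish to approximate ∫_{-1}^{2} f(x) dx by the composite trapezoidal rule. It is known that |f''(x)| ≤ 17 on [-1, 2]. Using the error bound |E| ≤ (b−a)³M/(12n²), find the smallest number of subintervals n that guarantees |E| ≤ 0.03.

36

Need 459/(12n²) ≤ 0.03.
n² ≥ 459/(12·0.03) = 1275 ⇒ n ≥ 35.7071, so the smallest n is 36.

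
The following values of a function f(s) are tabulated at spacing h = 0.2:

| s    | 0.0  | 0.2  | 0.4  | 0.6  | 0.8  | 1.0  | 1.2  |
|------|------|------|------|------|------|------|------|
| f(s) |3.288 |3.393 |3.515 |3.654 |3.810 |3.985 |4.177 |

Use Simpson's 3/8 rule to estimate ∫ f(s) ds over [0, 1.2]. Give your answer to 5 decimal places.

h = 0.2, n = 6.
(3h/8)·[y₀ + 3y₁ + 3y₂ + 2y₃ + 3y₄ + 3y₅ + y₆] = 0.075·(58.882) = 4.41615.

4.41615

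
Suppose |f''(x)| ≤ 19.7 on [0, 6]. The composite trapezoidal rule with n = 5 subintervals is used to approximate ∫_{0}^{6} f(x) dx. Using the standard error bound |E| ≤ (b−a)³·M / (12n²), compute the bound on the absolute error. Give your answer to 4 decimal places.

14.1840

|E| ≤ (6)³·19.7 / (12·5²) = 4255.2/300 = 14.1840.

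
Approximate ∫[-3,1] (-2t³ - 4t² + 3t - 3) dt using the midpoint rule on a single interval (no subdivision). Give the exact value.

-32

M = (b−a)·f(-1) = 4·(-8) = -32.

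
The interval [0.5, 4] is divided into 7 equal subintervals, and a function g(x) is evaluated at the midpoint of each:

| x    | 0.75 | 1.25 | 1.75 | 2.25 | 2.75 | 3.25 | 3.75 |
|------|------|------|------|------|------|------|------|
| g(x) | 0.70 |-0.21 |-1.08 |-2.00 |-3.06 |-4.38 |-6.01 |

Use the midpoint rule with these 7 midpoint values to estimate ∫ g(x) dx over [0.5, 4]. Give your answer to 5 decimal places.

-8.02000

h = 0.5, n = 7.
h·[y(m₁) + y(m₂) + y(m₃) + y(m₄) + y(m₅) + y(m₆) + y(m₇)] = 0.5·(-16.04) = -8.02000.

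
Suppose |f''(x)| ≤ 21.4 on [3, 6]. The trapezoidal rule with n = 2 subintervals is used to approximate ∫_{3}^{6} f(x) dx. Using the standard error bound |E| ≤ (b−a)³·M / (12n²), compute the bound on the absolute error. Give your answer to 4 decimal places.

12.0375

|E| ≤ (3)³·21.4 / (12·2²) = 577.8/48 = 12.0375.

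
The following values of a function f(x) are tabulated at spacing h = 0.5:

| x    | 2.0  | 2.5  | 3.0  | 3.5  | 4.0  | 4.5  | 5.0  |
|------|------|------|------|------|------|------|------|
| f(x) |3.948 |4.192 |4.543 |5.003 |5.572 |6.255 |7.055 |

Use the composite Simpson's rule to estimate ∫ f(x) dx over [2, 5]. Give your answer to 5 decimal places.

h = 0.5, n = 6.
(h/3)·[y₀ + 4y₁ + 2y₂ + 4y₃ + 2y₄ + 4y₅ + y₆] = 0.166667·(93.033) = 15.50550.

15.50550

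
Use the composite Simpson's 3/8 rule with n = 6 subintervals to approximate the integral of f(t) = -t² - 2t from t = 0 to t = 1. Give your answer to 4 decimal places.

-1.3333

h = (1 − 0)/6 = 0.166667.
Nodes t₀,…,t₆ = 0, 0.166667, 0.333333, 0.5, 0.666667, 0.833333, 1.
f(t) = -t² - 2t: f₀=0, f₁=-0.361111, f₂=-0.777778, f₃=-1.25, f₄=-1.777778, f₅=-2.361111, f₆=-3.
(3h/8)·[f₀ + 3f₁ + 3f₂ + 2f₃ + 3f₄ + 3f₅ + f₆] = 0.0625·(-21.333333) = -1.3333.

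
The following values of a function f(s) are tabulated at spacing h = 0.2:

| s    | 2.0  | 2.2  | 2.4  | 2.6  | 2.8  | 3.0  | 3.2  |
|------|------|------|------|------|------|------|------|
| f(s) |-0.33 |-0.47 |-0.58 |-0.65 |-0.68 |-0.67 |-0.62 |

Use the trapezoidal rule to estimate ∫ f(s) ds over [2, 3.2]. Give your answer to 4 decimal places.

h = 0.2, n = 6.
(h/2)·[y₀ + 2y₁ + 2y₂ + 2y₃ + 2y₄ + 2y₅ + y₆] = 0.1·(-7.05) = -0.7050.

-0.7050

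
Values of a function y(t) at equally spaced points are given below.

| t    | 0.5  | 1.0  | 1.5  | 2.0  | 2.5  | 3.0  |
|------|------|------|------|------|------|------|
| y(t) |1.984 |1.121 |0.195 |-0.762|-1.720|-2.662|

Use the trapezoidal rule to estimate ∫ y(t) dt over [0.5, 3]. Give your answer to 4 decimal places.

-0.7525

h = 0.5, n = 5.
(h/2)·[y₀ + 2y₁ + 2y₂ + 2y₃ + 2y₄ + y₅] = 0.25·(-3.010) = -0.7525.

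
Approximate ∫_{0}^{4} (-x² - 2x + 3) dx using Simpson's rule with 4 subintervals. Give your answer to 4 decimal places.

h = (4 − 0)/4 = 1.
Nodes x₀,…,x₄ = 0, 1, 2, 3, 4.
f(x) = -x² - 2x + 3: f₀=3, f₁=0, f₂=-5, f₃=-12, f₄=-21.
(h/3)·[f₀ + 4f₁ + 2f₂ + 4f₃ + f₄] = 0.333333·(-76) = -25.3333.

-25.3333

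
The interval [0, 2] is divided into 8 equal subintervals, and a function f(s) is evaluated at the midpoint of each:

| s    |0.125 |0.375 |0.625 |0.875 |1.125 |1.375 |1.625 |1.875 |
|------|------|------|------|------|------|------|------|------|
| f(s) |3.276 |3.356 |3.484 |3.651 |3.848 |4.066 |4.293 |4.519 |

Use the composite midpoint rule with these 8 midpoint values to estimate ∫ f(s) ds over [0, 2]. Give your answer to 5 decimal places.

h = 0.25, n = 8.
h·[y(m₁) + y(m₂) + y(m₃) + y(m₄) + y(m₅) + y(m₆) + y(m₇) + y(m₈)] = 0.25·(30.493) = 7.62325.

7.62325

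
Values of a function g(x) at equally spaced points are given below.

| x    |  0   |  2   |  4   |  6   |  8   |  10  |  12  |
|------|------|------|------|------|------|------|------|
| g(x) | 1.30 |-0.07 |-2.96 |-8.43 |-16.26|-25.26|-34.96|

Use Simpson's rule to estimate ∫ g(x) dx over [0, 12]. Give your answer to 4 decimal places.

-138.0933

h = 2, n = 6.
(h/3)·[y₀ + 4y₁ + 2y₂ + 4y₃ + 2y₄ + 4y₅ + y₆] = 0.666667·(-207.14) = -138.0933.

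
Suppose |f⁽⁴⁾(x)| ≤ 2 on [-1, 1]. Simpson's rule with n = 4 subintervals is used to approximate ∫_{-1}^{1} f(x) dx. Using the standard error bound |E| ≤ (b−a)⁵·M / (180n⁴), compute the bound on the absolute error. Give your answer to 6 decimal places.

|E| ≤ (2)⁵·2 / (180·4⁴) = 64/46080 = 0.001389.

0.001389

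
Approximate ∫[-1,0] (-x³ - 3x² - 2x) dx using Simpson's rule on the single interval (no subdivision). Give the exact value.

0.25

S = (b−a)/6 · [f(-1) + 4f(-0.5) + f(0)] = 0.166667·[0 + 4·0.375 + 0] = 0.25.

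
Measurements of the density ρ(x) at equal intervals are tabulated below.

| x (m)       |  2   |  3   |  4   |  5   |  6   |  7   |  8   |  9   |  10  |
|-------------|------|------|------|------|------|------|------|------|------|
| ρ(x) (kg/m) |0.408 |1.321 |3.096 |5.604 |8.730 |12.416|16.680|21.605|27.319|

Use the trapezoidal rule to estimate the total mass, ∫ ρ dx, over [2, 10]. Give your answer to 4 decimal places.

h = 1, n = 8.
(h/2)·[y₀ + 2y₁ + 2y₂ + 2y₃ + 2y₄ + 2y₅ + 2y₆ + 2y₇ + y₈] = 0.5·(166.631) = 83.3155.

83.3155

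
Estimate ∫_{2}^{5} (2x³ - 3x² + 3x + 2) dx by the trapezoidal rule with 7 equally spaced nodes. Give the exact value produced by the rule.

h = (5 − 2)/6 = 0.5.
Nodes x₀,…,x₆ = 2, 2.5, 3, 3.5, 4, 4.5, 5.
f(x) = 2x³ - 3x² + 3x + 2: f₀=12, f₁=22, f₂=38, f₃=61.5, f₄=94, f₅=137, f₆=192.
(h/2)·[f₀ + 2f₁ + 2f₂ + 2f₃ + 2f₄ + 2f₅ + f₆] = 0.25·(909) = 227.25.

227.25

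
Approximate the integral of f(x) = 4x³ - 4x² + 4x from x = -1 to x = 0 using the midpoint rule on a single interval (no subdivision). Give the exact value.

-3.5

M = (b−a)·f(-0.5) = 1·(-3.5) = -3.5.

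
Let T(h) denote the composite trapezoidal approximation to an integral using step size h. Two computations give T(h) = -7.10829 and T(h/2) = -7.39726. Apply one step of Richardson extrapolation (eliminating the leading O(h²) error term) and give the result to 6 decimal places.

R = (4·T(h/2) − T(h)) / 3 = (4·(-7.39726) − (-7.10829))/3 = (-22.48075)/3 = -7.493583.

-7.493583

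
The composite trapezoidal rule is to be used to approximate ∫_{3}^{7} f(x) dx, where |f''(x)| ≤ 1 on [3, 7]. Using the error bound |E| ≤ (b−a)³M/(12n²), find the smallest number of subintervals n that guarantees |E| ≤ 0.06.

Need 64/(12n²) ≤ 0.06.
n² ≥ 64/(12·0.06) = 88.8889 ⇒ n ≥ 9.4281, so the smallest n is 10.

10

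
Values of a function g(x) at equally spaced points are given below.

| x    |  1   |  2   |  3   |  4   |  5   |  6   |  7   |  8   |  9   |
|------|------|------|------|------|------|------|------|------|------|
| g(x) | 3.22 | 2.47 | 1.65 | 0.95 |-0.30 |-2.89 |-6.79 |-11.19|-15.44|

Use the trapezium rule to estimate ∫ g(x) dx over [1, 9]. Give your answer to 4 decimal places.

h = 1, n = 8.
(h/2)·[y₀ + 2y₁ + 2y₂ + 2y₃ + 2y₄ + 2y₅ + 2y₆ + 2y₇ + y₈] = 0.5·(-44.42) = -22.2100.

-22.2100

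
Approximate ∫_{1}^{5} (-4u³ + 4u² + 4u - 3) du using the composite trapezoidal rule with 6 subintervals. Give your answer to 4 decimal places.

-432.1481

h = (5 − 1)/6 = 0.666667.
Nodes u₀,…,u₆ = 1, 1.666667, 2.333333, 3, 3.666667, 4.333333, 5.
f(u) = -4u³ + 4u² + 4u - 3: f₀=1, f₁=-3.740741, f₂=-22.703704, f₃=-63, f₄=-131.740741, f₅=-236.037037, f₆=-383.
(h/2)·[f₀ + 2f₁ + 2f₂ + 2f₃ + 2f₄ + 2f₅ + f₆] = 0.333333·(-1296.444444) = -432.1481.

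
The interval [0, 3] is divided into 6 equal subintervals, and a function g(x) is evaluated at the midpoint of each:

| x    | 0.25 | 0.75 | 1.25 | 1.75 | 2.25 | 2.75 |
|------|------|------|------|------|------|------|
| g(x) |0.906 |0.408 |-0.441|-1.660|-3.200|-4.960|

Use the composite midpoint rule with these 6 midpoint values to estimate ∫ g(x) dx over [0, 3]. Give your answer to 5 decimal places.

-4.47350

h = 0.5, n = 6.
h·[y(m₁) + y(m₂) + y(m₃) + y(m₄) + y(m₅) + y(m₆)] = 0.5·(-8.947) = -4.47350.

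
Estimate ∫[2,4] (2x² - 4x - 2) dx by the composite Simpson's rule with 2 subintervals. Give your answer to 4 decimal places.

9.3333

h = (4 − 2)/2 = 1.
Nodes x₀,…,x₂ = 2, 3, 4.
f(x) = 2x² - 4x - 2: f₀=-2, f₁=4, f₂=14.
(h/3)·[f₀ + 4f₁ + f₂] = 0.333333·(28) = 9.3333.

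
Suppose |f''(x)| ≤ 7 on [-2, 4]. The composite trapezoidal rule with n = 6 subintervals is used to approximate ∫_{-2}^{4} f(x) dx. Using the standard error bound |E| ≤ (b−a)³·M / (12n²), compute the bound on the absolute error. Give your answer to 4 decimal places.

3.5000

|E| ≤ (6)³·7 / (12·6²) = 1512/432 = 3.5000.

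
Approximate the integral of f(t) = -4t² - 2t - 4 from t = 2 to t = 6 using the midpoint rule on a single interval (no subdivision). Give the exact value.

M = (b−a)·f(4) = 4·(-76) = -304.

-304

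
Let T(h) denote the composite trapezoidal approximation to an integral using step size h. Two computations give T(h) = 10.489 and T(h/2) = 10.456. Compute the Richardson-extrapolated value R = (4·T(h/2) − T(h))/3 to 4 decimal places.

R = (4·T(h/2) − T(h)) / 3 = (4·10.456 − 10.489)/3 = (31.335)/3 = 10.4450.

10.4450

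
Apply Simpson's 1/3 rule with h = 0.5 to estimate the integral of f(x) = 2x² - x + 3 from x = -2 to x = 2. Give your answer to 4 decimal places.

22.6667

h = (2 − (-2))/8 = 0.5.
Nodes x₀,…,x₈ = -2, -1.5, -1, -0.5, 0, 0.5, 1, 1.5, 2.
f(x) = 2x² - x + 3: f₀=13, f₁=9, f₂=6, f₃=4, f₄=3, f₅=3, f₆=4, f₇=6, f₈=9.
(h/3)·[f₀ + 4f₁ + 2f₂ + 4f₃ + 2f₄ + 4f₅ + 2f₆ + 4f₇ + f₈] = 0.166667·(136) = 22.6667.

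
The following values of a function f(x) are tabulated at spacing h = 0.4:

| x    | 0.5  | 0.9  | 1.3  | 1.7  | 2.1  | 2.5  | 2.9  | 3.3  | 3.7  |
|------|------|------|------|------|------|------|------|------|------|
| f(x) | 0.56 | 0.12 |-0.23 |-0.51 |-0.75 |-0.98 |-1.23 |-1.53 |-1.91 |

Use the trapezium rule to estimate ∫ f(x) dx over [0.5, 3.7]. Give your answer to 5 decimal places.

h = 0.4, n = 8.
(h/2)·[y₀ + 2y₁ + 2y₂ + 2y₃ + 2y₄ + 2y₅ + 2y₆ + 2y₇ + y₈] = 0.2·(-11.57) = -2.31400.

-2.31400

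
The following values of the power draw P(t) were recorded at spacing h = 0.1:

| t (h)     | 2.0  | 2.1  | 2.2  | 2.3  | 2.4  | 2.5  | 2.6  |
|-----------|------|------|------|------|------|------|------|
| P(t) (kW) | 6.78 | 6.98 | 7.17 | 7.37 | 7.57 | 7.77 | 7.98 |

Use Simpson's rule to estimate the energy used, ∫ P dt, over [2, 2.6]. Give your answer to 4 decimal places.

h = 0.1, n = 6.
(h/3)·[y₀ + 4y₁ + 2y₂ + 4y₃ + 2y₄ + 4y₅ + y₆] = 0.033333·(132.72) = 4.4240.

4.4240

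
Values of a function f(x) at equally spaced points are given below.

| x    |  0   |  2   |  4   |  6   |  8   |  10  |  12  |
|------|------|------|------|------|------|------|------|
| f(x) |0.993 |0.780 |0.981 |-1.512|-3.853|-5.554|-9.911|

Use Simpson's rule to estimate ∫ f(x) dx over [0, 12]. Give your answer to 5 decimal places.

-26.53733

h = 2, n = 6.
(h/3)·[y₀ + 4y₁ + 2y₂ + 4y₃ + 2y₄ + 4y₅ + y₆] = 0.666667·(-39.806) = -26.53733.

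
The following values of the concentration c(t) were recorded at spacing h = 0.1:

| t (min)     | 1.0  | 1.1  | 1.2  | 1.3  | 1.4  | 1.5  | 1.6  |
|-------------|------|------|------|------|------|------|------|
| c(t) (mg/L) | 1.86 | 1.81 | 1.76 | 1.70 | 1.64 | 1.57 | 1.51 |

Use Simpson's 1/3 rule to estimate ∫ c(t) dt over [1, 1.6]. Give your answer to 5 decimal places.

1.01633

h = 0.1, n = 6.
(h/3)·[y₀ + 4y₁ + 2y₂ + 4y₃ + 2y₄ + 4y₅ + y₆] = 0.033333·(30.49) = 1.01633.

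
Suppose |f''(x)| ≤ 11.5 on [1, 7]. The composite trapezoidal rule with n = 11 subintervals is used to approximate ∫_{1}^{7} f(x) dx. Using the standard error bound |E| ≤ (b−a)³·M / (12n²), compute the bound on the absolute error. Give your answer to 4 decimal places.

|E| ≤ (6)³·11.5 / (12·11²) = 2484/1452 = 1.7107.

1.7107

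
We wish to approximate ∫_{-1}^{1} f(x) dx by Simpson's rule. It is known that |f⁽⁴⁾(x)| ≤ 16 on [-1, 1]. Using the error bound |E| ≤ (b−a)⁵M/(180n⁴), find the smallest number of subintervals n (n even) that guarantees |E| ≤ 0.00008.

14

Need 512/(180n⁴) ≤ 0.00008.
n⁴ ≥ 512/(180·0.00008) = 35555.6 ⇒ n ≥ 13.7318, so the smallest even n is 14. (n must be even for Simpson's rule.)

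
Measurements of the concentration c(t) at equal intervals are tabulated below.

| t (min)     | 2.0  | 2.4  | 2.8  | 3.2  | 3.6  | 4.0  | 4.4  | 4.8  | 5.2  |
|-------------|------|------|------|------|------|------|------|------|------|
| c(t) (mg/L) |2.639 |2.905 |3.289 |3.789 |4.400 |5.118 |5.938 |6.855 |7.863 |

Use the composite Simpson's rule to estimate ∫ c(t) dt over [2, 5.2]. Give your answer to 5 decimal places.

h = 0.4, n = 8.
(h/3)·[y₀ + 4y₁ + 2y₂ + 4y₃ + 2y₄ + 4y₅ + 2y₆ + 4y₇ + y₈] = 0.133333·(112.424) = 14.98987.

14.98987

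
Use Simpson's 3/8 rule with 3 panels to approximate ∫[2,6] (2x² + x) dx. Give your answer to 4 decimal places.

154.6667

h = (6 − 2)/3 = 1.333333.
Nodes x₀,…,x₃ = 2, 3.333333, 4.666667, 6.
f(x) = 2x² + x: f₀=10, f₁=25.555556, f₂=48.222222, f₃=78.
(3h/8)·[f₀ + 3f₁ + 3f₂ + f₃] = 0.5·(309.333333) = 154.6667.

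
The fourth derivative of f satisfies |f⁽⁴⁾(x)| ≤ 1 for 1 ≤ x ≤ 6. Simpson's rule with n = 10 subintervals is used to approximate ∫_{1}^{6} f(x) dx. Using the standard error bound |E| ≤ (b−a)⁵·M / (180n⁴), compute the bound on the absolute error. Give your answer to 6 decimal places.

|E| ≤ (5)⁵·1 / (180·10⁴) = 3125/1800000 = 0.001736.

0.001736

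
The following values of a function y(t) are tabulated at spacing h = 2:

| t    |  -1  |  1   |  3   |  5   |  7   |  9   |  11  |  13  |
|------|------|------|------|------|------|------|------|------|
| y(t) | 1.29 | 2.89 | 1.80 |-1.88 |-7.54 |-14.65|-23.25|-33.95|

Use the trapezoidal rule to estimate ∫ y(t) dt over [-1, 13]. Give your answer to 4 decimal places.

h = 2, n = 7.
(h/2)·[y₀ + 2y₁ + 2y₂ + 2y₃ + 2y₄ + 2y₅ + 2y₆ + y₇] = 1·(-117.92) = -117.9200.

-117.9200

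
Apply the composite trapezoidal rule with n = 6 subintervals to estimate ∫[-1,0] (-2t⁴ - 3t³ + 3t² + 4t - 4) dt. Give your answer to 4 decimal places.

-4.6337

h = (0 − (-1))/6 = 0.166667.
Nodes t₀,…,t₆ = -1, -0.833333, -0.666667, -0.5, -0.333333, -0.166667, 0.
f(t) = -2t⁴ - 3t³ + 3t² + 4t - 4: f₀=-4, f₁=-4.478395, f₂=-4.839506, f₃=-5, f₄=-4.913580, f₅=-4.570988, f₆=-4.
(h/2)·[f₀ + 2f₁ + 2f₂ + 2f₃ + 2f₄ + 2f₅ + f₆] = 0.083333·(-55.604938) = -4.6337.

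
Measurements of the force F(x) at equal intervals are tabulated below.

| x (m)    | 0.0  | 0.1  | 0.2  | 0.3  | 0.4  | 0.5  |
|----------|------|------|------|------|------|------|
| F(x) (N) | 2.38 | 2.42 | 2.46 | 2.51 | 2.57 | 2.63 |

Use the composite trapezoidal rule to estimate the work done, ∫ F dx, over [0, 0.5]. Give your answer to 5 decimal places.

1.24650

h = 0.1, n = 5.
(h/2)·[y₀ + 2y₁ + 2y₂ + 2y₃ + 2y₄ + y₅] = 0.05·(24.93) = 1.24650.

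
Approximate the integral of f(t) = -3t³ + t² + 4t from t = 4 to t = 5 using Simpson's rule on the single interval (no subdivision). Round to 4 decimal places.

S = (b−a)/6 · [f(4) + 4f(4.5) + f(5)] = 0.166667·[(-160) + 4·(-235.125) + (-330)] = -238.4167.

-238.4167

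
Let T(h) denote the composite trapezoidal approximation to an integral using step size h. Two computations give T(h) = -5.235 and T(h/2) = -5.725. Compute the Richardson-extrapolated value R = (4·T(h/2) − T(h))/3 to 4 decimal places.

-5.8883

R = (4·T(h/2) − T(h)) / 3 = (4·(-5.725) − (-5.235))/3 = (-17.665)/3 = -5.8883.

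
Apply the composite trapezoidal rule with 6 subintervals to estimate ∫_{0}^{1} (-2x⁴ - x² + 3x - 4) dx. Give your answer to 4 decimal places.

h = (1 − 0)/6 = 0.166667.
Nodes x₀,…,x₆ = 0, 0.166667, 0.333333, 0.5, 0.666667, 0.833333, 1.
f(x) = -2x⁴ - x² + 3x - 4: f₀=-4, f₁=-3.529321, f₂=-3.135802, f₃=-2.875, f₄=-2.839506, f₅=-3.158951, f₆=-4.
(h/2)·[f₀ + 2f₁ + 2f₂ + 2f₃ + 2f₄ + 2f₅ + f₆] = 0.083333·(-39.077160) = -3.2564.

-3.2564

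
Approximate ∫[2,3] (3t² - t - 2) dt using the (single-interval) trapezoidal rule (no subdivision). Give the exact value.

T = (b−a)/2 · [f(2) + f(3)] = 0.5·[8 + 22] = 15.

15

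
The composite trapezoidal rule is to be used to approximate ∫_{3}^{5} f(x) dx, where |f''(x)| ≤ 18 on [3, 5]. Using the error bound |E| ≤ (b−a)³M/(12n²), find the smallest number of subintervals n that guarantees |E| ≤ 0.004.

Need 144/(12n²) ≤ 0.004.
n² ≥ 144/(12·0.004) = 3000 ⇒ n ≥ 54.7723, so the smallest n is 55.

55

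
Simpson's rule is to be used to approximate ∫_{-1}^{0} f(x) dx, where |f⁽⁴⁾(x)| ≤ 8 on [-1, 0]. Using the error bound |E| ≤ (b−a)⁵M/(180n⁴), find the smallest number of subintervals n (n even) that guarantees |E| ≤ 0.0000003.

20

Need 8/(180n⁴) ≤ 0.0000003.
n⁴ ≥ 8/(180·0.0000003) = 148148 ⇒ n ≥ 19.6189, so the smallest even n is 20. (n must be even for Simpson's rule.)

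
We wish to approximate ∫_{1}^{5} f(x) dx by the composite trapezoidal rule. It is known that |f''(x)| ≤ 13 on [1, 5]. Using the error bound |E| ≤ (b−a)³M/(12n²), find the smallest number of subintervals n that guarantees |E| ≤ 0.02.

Need 832/(12n²) ≤ 0.02.
n² ≥ 832/(12·0.02) = 3466.67 ⇒ n ≥ 58.8784, so the smallest n is 59.

59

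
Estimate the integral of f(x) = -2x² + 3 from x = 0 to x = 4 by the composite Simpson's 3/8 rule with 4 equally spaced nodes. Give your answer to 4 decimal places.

h = (4 − 0)/3 = 1.333333.
Nodes x₀,…,x₃ = 0, 1.333333, 2.666667, 4.
f(x) = -2x² + 3: f₀=3, f₁=-0.555556, f₂=-11.222222, f₃=-29.
(3h/8)·[f₀ + 3f₁ + 3f₂ + f₃] = 0.5·(-61.333333) = -30.6667.

-30.6667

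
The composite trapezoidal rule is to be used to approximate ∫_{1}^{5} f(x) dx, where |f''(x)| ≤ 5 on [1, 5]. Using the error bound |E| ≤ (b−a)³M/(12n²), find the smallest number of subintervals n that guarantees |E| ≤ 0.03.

Need 320/(12n²) ≤ 0.03.
n² ≥ 320/(12·0.03) = 888.889 ⇒ n ≥ 29.8142, so the smallest n is 30.

30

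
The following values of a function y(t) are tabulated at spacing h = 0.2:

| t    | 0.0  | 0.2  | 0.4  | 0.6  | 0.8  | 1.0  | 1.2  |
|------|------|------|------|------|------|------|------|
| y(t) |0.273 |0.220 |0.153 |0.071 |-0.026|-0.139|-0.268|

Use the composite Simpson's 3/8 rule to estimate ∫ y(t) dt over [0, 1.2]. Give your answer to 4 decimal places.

0.0578

h = 0.2, n = 6.
(3h/8)·[y₀ + 3y₁ + 3y₂ + 2y₃ + 3y₄ + 3y₅ + y₆] = 0.075·(0.771) = 0.0578.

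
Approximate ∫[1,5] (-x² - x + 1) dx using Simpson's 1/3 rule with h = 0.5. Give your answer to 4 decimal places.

h = (5 − 1)/8 = 0.5.
Nodes x₀,…,x₈ = 1, 1.5, 2, 2.5, 3, 3.5, 4, 4.5, 5.
f(x) = -x² - x + 1: f₀=-1, f₁=-2.75, f₂=-5, f₃=-7.75, f₄=-11, f₅=-14.75, f₆=-19, f₇=-23.75, f₈=-29.
(h/3)·[f₀ + 4f₁ + 2f₂ + 4f₃ + 2f₄ + 4f₅ + 2f₆ + 4f₇ + f₈] = 0.166667·(-296) = -49.3333.

-49.3333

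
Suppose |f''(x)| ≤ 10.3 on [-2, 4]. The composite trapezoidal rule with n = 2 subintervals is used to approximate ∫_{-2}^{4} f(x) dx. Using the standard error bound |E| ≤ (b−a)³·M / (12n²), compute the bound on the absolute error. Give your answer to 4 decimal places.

46.3500

|E| ≤ (6)³·10.3 / (12·2²) = 2224.8/48 = 46.3500.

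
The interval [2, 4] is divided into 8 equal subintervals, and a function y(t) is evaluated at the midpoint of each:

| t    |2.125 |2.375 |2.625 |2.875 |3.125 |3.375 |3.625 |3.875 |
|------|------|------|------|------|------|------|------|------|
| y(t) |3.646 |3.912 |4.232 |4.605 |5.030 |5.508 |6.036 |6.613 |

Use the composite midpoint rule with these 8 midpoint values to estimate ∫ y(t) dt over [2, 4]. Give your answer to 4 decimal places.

h = 0.25, n = 8.
h·[y(m₁) + y(m₂) + y(m₃) + y(m₄) + y(m₅) + y(m₆) + y(m₇) + y(m₈)] = 0.25·(39.582) = 9.8955.

9.8955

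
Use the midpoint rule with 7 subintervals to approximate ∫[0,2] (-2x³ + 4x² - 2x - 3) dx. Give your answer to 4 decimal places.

h = (2 − 0)/7 = 0.285714.
Midpoints m₁,…,m₇ = 0.142857, 0.428571, 0.714286, 1, 1.285714, 1.571429, 1.857143.
f(m₁)=-3.209913, f(m₂)=-3.279883, f(m₃)=-3.116618, f(m₄)=-3, f(m₅)=-3.209913, f(m₆)=-4.026239, f(m₇)=-5.728863.
h·[f(m₁) + f(m₂) + f(m₃) + f(m₄) + f(m₅) + f(m₆) + f(m₇)] = 0.285714·(-25.571429) = -7.3061.

-7.3061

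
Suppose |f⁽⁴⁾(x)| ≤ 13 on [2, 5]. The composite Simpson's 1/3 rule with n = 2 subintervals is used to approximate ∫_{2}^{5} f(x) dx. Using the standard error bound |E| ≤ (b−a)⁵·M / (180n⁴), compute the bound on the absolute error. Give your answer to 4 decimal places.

1.0969

|E| ≤ (3)⁵·13 / (180·2⁴) = 3159/2880 = 1.0969.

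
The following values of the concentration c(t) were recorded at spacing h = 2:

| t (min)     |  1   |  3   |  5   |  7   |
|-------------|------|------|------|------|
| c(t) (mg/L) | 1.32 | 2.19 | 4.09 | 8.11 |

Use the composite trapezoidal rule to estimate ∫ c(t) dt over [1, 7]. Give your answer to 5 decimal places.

h = 2, n = 3.
(h/2)·[y₀ + 2y₁ + 2y₂ + y₃] = 1·(21.99) = 21.99000.

21.99000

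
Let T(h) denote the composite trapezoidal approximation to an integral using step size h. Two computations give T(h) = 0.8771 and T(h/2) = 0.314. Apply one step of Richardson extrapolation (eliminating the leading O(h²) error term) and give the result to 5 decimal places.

R = (4·T(h/2) − T(h)) / 3 = (4·0.314 − 0.8771)/3 = (0.3789)/3 = 0.12630.

0.12630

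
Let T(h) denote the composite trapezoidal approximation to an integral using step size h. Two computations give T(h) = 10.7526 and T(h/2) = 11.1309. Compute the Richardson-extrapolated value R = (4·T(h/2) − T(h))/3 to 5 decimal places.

R = (4·T(h/2) − T(h)) / 3 = (4·11.1309 − 10.7526)/3 = (33.7710)/3 = 11.25700.

11.25700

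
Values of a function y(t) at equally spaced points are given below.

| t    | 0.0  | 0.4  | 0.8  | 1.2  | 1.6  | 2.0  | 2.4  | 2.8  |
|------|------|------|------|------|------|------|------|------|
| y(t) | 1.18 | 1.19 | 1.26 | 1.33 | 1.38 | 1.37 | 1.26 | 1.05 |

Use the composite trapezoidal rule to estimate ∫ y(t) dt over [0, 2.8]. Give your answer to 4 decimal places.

3.5620

h = 0.4, n = 7.
(h/2)·[y₀ + 2y₁ + 2y₂ + 2y₃ + 2y₄ + 2y₅ + 2y₆ + y₇] = 0.2·(17.81) = 3.5620.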